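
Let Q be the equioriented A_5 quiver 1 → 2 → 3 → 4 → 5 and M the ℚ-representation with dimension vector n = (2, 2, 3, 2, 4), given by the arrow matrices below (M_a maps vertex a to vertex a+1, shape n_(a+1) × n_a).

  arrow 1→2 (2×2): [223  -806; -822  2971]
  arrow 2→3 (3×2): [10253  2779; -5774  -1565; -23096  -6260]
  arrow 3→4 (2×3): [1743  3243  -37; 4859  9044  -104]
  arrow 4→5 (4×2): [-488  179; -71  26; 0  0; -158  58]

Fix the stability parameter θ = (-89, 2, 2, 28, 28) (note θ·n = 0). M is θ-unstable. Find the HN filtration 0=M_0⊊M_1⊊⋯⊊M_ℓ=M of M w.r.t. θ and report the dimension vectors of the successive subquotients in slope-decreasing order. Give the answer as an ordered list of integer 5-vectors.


Interval decomposition of M: I[1,5]^2, I[3,3], I[5,5]^2.
HN type (ℓ=3): μ^(1)=28; μ^(2)=2; μ^(3)=-89

((0, 0, 0, 2, 4); (0, 2, 3, 0, 0); (2, 0, 0, 0, 0))


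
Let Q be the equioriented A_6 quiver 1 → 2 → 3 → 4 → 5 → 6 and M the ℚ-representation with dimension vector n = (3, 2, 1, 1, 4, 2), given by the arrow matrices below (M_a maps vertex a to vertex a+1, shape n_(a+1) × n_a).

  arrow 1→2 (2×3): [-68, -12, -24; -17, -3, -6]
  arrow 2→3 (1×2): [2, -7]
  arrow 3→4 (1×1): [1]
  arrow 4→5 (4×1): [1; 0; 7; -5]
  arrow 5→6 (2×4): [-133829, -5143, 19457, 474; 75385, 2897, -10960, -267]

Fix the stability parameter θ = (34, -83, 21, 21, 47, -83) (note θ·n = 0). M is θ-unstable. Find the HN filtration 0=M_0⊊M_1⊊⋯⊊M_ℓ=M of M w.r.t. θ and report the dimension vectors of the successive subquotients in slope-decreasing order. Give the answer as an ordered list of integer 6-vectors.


Interval decomposition of M: I[1,1]^2, I[1,5], I[2,2], I[5,5], I[5,6]^2.
HN type (ℓ=6): μ^(1)=47; μ^(2)=34; μ^(3)=21; μ^(4)=-18; μ^(5)=-49/2; μ^(6)=-83

((0, 0, 0, 0, 2, 0); (2, 0, 0, 0, 0, 0); (0, 0, 1, 1, 0, 0); (0, 0, 0, 0, 2, 2); (1, 1, 0, 0, 0, 0); (0, 1, 0, 0, 0, 0))


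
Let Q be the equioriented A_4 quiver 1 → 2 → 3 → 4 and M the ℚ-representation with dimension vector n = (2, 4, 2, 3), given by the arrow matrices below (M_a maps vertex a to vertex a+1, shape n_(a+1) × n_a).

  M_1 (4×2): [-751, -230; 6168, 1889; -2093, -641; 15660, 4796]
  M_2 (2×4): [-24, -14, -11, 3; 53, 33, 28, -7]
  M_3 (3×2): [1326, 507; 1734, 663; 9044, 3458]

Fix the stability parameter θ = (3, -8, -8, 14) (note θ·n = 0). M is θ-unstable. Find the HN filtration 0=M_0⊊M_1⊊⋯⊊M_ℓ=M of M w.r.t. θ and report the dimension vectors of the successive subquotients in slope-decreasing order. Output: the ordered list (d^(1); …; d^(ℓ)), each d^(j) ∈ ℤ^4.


Interval decomposition of M: I[1,3], I[1,4], I[2,2]^2, I[4,4]^2.
HN type (ℓ=3): μ^(1)=14; μ^(2)=-13/3; μ^(3)=-8

((0, 0, 0, 3); (2, 2, 2, 0); (0, 2, 0, 0))


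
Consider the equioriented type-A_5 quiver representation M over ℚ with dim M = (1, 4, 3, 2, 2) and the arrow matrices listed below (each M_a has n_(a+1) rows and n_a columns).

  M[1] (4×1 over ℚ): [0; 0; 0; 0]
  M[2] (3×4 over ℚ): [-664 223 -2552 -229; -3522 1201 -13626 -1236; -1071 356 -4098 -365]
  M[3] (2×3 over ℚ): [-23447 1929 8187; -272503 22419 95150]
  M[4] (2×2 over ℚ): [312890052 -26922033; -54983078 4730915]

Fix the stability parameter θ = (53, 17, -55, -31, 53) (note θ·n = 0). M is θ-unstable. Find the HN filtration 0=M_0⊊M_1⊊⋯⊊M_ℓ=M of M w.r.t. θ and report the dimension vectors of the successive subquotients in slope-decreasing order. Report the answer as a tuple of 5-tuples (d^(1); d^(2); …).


Interval decomposition of M: I[1,1], I[2,2], I[2,3], I[2,5]^2.
HN type (ℓ=4): μ^(1)=53; μ^(2)=17; μ^(3)=-19; μ^(4)=-23

((1, 0, 0, 0, 2); (0, 1, 0, 0, 0); (0, 1, 1, 0, 0); (0, 2, 2, 2, 0))


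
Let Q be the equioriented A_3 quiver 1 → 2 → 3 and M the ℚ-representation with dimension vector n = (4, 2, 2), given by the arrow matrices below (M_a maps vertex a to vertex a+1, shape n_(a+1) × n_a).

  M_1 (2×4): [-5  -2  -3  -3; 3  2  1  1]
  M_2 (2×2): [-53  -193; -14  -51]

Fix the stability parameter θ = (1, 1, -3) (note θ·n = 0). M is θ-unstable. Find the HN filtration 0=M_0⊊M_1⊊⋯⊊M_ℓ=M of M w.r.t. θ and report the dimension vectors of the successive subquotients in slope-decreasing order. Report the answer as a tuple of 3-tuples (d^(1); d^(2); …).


Interval decomposition of M: I[1,1]^2, I[1,3]^2.
HN type (ℓ=2): μ^(1)=1; μ^(2)=-1/3

((2, 0, 0); (2, 2, 2))


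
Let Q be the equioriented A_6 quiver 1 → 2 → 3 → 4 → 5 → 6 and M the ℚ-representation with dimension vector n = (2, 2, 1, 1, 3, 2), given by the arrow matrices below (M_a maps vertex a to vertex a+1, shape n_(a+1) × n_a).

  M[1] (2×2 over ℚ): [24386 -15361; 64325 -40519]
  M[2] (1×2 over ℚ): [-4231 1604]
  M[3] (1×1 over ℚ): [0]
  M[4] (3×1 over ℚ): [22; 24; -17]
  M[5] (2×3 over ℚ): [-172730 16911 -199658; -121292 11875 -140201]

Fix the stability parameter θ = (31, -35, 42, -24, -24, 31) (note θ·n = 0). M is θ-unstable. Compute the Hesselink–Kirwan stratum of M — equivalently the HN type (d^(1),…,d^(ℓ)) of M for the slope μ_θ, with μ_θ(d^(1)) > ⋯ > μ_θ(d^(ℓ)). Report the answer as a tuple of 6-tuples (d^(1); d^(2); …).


Via rank(M_{q-1}∘⋯∘M_p): M ≅ I[1,2], I[1,3], I[4,6], I[5,5], I[5,6].
μ_θ-semistable layers: μ^(1)=42; μ^(2)=31; μ^(3)=-2; μ^(4)=-24

((0, 0, 1, 0, 0, 0); (0, 0, 0, 0, 0, 2); (2, 2, 0, 0, 0, 0); (0, 0, 0, 1, 3, 0))


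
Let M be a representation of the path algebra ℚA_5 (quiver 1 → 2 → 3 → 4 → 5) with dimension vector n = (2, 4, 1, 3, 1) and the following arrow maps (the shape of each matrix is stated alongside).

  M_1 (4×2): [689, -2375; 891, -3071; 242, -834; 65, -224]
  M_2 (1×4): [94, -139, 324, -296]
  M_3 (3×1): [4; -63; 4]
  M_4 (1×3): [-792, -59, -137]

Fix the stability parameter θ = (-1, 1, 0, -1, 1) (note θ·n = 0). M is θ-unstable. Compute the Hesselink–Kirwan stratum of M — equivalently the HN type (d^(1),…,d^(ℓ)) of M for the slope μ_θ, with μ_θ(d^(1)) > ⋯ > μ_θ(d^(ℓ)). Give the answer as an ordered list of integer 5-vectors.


Barcode: M ≅ I[1,2], I[1,5], I[2,2]^2, I[4,4]^2. HN layers by μ_θ (3 steps, strictly decreasing):
  μ^(1)=1; μ^(2)=0; μ^(3)=-1

((0, 3, 0, 0, 1); (0, 1, 1, 1, 0); (2, 0, 0, 2, 0))


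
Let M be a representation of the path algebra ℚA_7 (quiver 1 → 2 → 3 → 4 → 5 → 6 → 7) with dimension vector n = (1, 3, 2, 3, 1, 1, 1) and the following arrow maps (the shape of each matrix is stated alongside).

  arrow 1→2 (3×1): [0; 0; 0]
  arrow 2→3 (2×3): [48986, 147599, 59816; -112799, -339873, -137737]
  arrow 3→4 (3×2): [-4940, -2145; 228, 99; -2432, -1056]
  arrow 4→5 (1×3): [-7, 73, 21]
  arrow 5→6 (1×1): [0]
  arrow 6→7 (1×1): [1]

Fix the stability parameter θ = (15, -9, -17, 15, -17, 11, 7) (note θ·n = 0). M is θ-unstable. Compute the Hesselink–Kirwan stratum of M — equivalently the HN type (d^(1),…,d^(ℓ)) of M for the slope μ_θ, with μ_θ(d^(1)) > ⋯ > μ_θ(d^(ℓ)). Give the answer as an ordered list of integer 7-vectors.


Interval decomposition of M: I[1,1], I[2,2], I[2,3], I[2,5], I[4,4]^2, I[6,7].
HN type (ℓ=5): μ^(1)=15; μ^(2)=9; μ^(3)=-1; μ^(4)=-9; μ^(5)=-13

((1, 0, 0, 2, 0, 0, 0); (0, 0, 0, 0, 0, 1, 1); (0, 0, 0, 1, 1, 0, 0); (0, 1, 0, 0, 0, 0, 0); (0, 2, 2, 0, 0, 0, 0))


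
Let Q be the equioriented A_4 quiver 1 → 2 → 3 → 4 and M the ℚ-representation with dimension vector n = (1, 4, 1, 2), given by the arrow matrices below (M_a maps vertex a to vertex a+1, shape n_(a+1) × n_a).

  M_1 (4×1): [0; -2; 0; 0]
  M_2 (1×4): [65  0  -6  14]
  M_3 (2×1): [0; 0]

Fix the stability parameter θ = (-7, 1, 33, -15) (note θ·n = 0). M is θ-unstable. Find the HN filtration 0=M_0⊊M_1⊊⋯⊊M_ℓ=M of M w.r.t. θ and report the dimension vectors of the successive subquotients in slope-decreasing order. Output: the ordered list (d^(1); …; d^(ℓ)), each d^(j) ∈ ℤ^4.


Interval decomposition of M: I[1,2], I[2,2]^2, I[2,3], I[4,4]^2.
HN type (ℓ=4): μ^(1)=33; μ^(2)=1; μ^(3)=-7; μ^(4)=-15

((0, 0, 1, 0); (0, 4, 0, 0); (1, 0, 0, 0); (0, 0, 0, 2))


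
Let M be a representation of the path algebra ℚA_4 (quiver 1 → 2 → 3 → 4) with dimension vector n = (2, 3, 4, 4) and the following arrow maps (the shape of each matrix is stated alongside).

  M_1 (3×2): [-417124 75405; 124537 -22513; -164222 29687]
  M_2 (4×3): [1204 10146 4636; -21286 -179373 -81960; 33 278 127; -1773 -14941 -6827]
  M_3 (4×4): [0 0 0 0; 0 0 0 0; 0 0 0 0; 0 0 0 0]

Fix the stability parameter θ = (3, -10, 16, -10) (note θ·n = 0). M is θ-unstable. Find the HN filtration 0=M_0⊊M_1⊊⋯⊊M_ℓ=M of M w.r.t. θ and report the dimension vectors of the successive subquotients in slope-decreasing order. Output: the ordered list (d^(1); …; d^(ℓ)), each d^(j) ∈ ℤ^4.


Via rank(M_{q-1}∘⋯∘M_p): M ≅ I[1,3]^2, I[2,3], I[3,3], I[4,4]^4.
μ_θ-semistable layers: μ^(1)=16; μ^(2)=-7/2; μ^(3)=-10

((0, 0, 4, 0); (2, 2, 0, 0); (0, 1, 0, 4))


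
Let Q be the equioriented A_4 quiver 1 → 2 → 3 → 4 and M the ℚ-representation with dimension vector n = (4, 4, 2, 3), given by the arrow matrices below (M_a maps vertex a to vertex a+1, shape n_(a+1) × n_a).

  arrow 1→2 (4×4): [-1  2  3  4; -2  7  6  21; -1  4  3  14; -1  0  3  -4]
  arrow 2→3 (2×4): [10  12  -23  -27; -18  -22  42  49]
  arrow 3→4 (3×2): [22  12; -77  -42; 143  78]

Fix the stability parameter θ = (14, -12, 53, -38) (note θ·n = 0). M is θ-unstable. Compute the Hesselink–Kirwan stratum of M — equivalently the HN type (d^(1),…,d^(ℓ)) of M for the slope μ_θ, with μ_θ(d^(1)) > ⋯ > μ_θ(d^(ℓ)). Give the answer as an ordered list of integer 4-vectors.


Barcode: M ≅ I[1,1], I[1,2], I[1,3], I[1,4], I[2,2], I[4,4]^2. HN layers by μ_θ (6 steps, strictly decreasing):
  μ^(1)=53; μ^(2)=14; μ^(3)=15/2; μ^(4)=1; μ^(5)=-12; μ^(6)=-38

((0, 0, 1, 0); (1, 0, 0, 0); (0, 0, 1, 1); (3, 3, 0, 0); (0, 1, 0, 0); (0, 0, 0, 2))


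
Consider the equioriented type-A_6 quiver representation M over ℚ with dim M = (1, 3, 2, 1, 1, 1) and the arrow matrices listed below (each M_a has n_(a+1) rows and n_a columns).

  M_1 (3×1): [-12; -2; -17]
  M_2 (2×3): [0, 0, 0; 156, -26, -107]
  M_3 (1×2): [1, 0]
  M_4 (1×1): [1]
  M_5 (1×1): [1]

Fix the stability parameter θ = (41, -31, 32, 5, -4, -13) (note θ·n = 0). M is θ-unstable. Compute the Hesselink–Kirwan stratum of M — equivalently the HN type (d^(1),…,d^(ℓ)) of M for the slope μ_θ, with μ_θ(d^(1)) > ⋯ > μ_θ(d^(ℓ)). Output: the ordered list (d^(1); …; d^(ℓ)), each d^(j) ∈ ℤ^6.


Interval decomposition of M: I[1,3], I[2,2]^2, I[3,6].
HN type (ℓ=3): μ^(1)=32; μ^(2)=5; μ^(3)=-31

((0, 0, 1, 0, 0, 0); (1, 1, 1, 1, 1, 1); (0, 2, 0, 0, 0, 0))


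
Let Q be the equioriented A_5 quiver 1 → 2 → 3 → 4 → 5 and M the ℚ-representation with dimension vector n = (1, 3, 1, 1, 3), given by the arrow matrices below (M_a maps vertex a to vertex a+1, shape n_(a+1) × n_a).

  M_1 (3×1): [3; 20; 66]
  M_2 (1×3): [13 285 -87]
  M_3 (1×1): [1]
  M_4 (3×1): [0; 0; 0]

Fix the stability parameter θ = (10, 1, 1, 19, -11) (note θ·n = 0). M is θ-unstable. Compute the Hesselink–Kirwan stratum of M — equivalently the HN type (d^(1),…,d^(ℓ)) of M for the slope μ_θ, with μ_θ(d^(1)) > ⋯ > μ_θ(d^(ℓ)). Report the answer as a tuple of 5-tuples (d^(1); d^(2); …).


Barcode: M ≅ I[1,4], I[2,2]^2, I[5,5]^3. HN layers by μ_θ (4 steps, strictly decreasing):
  μ^(1)=19; μ^(2)=4; μ^(3)=1; μ^(4)=-11

((0, 0, 0, 1, 0); (1, 1, 1, 0, 0); (0, 2, 0, 0, 0); (0, 0, 0, 0, 3))


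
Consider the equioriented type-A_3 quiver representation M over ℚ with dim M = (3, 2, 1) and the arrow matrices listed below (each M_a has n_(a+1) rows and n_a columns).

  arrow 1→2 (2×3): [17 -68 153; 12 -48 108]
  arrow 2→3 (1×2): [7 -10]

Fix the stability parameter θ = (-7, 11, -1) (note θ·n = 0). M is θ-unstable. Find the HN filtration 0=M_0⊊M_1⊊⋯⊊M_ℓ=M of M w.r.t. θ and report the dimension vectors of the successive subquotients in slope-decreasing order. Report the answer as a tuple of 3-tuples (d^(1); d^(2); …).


Barcode: M ≅ I[1,1]^2, I[1,3], I[2,2]. HN layers by μ_θ (3 steps, strictly decreasing):
  μ^(1)=11; μ^(2)=5; μ^(3)=-7

((0, 1, 0); (0, 1, 1); (3, 0, 0))


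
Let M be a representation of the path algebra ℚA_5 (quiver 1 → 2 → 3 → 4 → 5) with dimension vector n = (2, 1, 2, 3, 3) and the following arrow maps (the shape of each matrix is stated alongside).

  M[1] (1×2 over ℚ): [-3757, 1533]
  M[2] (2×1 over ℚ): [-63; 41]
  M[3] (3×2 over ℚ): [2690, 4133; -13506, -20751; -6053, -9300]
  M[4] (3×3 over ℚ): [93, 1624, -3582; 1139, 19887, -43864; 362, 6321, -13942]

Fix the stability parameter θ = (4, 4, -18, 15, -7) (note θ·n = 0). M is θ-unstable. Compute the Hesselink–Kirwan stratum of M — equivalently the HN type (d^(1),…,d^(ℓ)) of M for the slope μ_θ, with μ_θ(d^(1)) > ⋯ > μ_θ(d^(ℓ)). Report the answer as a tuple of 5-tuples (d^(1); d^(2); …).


Barcode: M ≅ I[1,1], I[1,5], I[3,4], I[4,5], I[5,5]. HN layers by μ_θ (5 steps, strictly decreasing):
  μ^(1)=15; μ^(2)=4; μ^(3)=-10/3; μ^(4)=-7; μ^(5)=-18

((0, 0, 0, 1, 0); (1, 0, 0, 2, 2); (1, 1, 1, 0, 0); (0, 0, 0, 0, 1); (0, 0, 1, 0, 0))


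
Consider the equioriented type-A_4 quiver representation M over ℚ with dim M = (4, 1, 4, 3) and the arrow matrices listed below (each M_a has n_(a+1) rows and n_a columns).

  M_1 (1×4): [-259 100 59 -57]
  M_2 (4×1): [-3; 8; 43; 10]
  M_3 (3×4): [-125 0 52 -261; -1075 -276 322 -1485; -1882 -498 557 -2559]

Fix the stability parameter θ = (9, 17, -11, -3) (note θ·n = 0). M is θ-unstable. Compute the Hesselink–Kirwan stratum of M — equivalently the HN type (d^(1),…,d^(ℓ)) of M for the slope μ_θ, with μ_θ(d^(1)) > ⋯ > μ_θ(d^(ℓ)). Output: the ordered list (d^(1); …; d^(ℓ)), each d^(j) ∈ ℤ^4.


Via rank(M_{q-1}∘⋯∘M_p): M ≅ I[1,1]^3, I[1,4], I[3,3], I[3,4]^2.
μ_θ-semistable layers: μ^(1)=9; μ^(2)=3; μ^(3)=-3; μ^(4)=-11

((3, 0, 0, 0); (1, 1, 1, 1); (0, 0, 0, 2); (0, 0, 3, 0))


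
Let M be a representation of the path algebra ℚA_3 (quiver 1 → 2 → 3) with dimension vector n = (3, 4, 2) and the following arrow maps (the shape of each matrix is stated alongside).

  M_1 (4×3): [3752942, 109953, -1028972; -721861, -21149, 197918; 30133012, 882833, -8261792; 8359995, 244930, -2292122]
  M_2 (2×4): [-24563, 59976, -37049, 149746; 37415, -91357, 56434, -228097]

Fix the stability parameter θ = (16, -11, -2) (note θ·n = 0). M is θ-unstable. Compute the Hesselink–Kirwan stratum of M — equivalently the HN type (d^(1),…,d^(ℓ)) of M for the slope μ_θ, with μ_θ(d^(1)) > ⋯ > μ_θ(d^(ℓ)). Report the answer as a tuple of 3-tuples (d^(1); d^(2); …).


Interval decomposition of M: I[1,1], I[1,2]^2, I[2,3]^2.
HN type (ℓ=4): μ^(1)=16; μ^(2)=5/2; μ^(3)=-2; μ^(4)=-11

((1, 0, 0); (2, 2, 0); (0, 0, 2); (0, 2, 0))


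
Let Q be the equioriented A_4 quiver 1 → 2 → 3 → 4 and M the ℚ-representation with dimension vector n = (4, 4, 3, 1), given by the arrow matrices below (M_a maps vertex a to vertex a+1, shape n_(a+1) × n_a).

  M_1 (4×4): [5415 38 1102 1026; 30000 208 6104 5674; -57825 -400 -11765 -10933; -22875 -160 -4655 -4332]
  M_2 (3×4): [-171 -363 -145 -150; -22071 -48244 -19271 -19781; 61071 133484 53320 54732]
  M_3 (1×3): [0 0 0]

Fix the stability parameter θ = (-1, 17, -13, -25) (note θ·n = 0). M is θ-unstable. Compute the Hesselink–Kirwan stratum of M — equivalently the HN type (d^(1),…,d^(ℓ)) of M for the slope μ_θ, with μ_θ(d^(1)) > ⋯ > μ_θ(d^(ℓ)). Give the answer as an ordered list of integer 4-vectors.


Barcode: M ≅ I[1,1], I[1,3]^3, I[2,2], I[4,4]. HN layers by μ_θ (4 steps, strictly decreasing):
  μ^(1)=17; μ^(2)=2; μ^(3)=-1; μ^(4)=-25

((0, 1, 0, 0); (0, 3, 3, 0); (4, 0, 0, 0); (0, 0, 0, 1))


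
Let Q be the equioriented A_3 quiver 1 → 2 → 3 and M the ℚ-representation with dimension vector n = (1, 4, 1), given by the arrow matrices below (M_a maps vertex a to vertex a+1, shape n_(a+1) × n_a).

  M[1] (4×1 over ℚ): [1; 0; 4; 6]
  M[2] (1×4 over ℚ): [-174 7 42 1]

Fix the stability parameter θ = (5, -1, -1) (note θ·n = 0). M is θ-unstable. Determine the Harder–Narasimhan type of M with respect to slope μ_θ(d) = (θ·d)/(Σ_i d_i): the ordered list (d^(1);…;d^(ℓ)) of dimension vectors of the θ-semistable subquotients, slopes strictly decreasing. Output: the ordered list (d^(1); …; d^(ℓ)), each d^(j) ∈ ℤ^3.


Barcode: M ≅ I[1,2], I[2,2]^2, I[2,3]. HN layers by μ_θ (2 steps, strictly decreasing):
  μ^(1)=2; μ^(2)=-1

((1, 1, 0); (0, 3, 1))


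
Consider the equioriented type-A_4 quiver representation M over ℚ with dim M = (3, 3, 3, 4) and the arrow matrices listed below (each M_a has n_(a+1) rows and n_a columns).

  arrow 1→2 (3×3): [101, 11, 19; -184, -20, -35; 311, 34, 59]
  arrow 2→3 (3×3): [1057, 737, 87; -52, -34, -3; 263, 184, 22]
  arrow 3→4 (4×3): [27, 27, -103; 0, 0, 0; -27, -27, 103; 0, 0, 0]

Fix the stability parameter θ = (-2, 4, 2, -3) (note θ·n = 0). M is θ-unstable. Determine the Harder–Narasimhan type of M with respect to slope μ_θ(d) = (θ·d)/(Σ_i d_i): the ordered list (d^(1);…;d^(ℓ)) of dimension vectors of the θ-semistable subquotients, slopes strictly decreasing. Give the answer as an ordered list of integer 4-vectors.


Via rank(M_{q-1}∘⋯∘M_p): M ≅ I[1,3]^2, I[1,4], I[4,4]^3.
μ_θ-semistable layers: μ^(1)=3; μ^(2)=1; μ^(3)=-2; μ^(4)=-3

((0, 2, 2, 0); (0, 1, 1, 1); (3, 0, 0, 0); (0, 0, 0, 3))


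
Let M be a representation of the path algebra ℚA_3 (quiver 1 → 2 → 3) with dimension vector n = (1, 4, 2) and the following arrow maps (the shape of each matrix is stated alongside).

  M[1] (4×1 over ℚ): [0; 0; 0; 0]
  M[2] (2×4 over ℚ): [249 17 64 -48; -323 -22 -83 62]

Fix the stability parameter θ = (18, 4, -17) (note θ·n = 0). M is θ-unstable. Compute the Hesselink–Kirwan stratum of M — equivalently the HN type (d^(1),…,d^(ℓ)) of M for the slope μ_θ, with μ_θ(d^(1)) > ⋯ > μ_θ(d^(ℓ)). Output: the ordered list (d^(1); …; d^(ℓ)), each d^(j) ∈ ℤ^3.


Interval decomposition of M: I[1,1], I[2,2]^2, I[2,3]^2.
HN type (ℓ=3): μ^(1)=18; μ^(2)=4; μ^(3)=-13/2

((1, 0, 0); (0, 2, 0); (0, 2, 2))


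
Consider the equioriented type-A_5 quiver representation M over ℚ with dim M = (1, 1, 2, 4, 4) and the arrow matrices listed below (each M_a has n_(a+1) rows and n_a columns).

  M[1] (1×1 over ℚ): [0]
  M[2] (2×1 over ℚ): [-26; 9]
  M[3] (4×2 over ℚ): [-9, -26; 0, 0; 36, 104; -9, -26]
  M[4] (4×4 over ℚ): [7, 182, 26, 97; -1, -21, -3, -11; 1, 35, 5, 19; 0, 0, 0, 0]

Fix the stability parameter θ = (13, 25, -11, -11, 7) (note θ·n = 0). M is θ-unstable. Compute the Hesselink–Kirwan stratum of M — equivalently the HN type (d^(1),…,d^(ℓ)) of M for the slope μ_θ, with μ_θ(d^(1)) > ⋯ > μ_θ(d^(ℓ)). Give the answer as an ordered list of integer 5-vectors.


Via rank(M_{q-1}∘⋯∘M_p): M ≅ I[1,1], I[2,3], I[3,4], I[4,4], I[4,5]^2, I[5,5]^2.
μ_θ-semistable layers: μ^(1)=13; μ^(2)=7; μ^(3)=-11

((1, 0, 0, 0, 0); (0, 1, 1, 0, 4); (0, 0, 1, 4, 0))


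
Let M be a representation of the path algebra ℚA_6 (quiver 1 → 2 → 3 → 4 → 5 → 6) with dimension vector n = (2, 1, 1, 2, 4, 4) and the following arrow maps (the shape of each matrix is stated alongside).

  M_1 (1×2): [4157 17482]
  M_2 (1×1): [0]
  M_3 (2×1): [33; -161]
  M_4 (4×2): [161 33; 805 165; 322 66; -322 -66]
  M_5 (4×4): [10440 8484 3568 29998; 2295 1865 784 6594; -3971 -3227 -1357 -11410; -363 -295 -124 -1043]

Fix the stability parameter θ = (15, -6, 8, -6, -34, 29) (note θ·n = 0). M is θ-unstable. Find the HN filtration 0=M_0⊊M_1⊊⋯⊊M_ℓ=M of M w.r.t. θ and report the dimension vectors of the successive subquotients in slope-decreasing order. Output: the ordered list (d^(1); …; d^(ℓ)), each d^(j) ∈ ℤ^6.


Barcode: M ≅ I[1,1], I[1,2], I[3,4], I[4,5], I[5,6]^3, I[6,6]. HN layers by μ_θ (6 steps, strictly decreasing):
  μ^(1)=29; μ^(2)=15; μ^(3)=9/2; μ^(4)=1; μ^(5)=-20; μ^(6)=-34

((0, 0, 0, 0, 0, 4); (1, 0, 0, 0, 0, 0); (1, 1, 0, 0, 0, 0); (0, 0, 1, 1, 0, 0); (0, 0, 0, 1, 1, 0); (0, 0, 0, 0, 3, 0))


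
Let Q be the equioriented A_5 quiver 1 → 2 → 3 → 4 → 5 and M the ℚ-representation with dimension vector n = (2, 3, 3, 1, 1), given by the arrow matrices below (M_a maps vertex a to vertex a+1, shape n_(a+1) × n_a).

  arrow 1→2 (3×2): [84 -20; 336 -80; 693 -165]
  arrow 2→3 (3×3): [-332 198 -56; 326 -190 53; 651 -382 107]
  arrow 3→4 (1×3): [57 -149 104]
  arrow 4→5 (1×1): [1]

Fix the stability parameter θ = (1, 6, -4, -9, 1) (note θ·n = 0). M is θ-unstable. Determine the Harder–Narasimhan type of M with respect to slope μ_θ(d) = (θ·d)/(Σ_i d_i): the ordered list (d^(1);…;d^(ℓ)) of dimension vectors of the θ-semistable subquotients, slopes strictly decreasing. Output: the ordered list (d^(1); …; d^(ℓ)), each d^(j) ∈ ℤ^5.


Interval decomposition of M: I[1,1], I[1,5], I[2,3]^2.
HN type (ℓ=2): μ^(1)=1; μ^(2)=-3/2

((1, 2, 2, 0, 1); (1, 1, 1, 1, 0))


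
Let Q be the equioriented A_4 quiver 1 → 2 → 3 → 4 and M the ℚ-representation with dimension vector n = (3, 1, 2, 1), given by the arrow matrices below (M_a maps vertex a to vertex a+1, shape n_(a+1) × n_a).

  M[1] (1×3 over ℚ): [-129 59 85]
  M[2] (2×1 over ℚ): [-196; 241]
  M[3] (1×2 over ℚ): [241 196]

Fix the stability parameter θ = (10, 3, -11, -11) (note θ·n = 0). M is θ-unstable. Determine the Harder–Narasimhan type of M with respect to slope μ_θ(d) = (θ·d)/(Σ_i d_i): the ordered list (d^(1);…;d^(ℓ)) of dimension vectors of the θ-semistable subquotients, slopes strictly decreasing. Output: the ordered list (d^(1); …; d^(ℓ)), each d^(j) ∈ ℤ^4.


Interval decomposition of M: I[1,1]^2, I[1,3], I[3,4].
HN type (ℓ=3): μ^(1)=10; μ^(2)=2/3; μ^(3)=-11

((2, 0, 0, 0); (1, 1, 1, 0); (0, 0, 1, 1))


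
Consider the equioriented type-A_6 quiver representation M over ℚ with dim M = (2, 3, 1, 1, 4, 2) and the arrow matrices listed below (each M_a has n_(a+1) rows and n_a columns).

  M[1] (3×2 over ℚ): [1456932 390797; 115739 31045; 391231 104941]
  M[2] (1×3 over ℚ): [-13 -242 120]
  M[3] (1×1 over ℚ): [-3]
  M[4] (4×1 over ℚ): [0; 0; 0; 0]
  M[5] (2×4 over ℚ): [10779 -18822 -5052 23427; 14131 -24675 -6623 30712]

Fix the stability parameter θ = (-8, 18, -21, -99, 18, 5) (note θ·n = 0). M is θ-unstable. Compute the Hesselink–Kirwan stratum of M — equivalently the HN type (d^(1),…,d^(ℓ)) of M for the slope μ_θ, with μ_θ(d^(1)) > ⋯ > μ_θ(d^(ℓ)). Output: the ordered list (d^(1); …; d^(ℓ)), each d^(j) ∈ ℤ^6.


Via rank(M_{q-1}∘⋯∘M_p): M ≅ I[1,2], I[1,4], I[2,2], I[5,5]^2, I[5,6]^2.
μ_θ-semistable layers: μ^(1)=18; μ^(2)=23/2; μ^(3)=-8; μ^(4)=-55/2

((0, 2, 0, 0, 2, 0); (0, 0, 0, 0, 2, 2); (1, 0, 0, 0, 0, 0); (1, 1, 1, 1, 0, 0))


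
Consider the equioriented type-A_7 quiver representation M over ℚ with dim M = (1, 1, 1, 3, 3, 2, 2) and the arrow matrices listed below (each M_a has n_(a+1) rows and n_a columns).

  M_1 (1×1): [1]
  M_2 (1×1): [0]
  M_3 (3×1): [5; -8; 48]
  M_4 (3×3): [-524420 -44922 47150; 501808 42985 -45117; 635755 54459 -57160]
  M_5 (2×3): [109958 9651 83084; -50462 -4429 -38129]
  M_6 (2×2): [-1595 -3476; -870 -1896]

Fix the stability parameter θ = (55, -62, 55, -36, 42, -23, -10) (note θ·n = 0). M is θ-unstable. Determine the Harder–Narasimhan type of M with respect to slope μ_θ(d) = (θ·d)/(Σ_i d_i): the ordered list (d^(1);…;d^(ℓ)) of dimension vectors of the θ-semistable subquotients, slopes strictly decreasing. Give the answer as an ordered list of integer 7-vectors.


Interval decomposition of M: I[1,2], I[3,6], I[4,4], I[4,7], I[5,5], I[7,7].
HN type (ℓ=6): μ^(1)=42; μ^(2)=19/2; μ^(3)=3; μ^(4)=-7/2; μ^(5)=-10; μ^(6)=-36

((0, 0, 0, 0, 1, 0, 0); (0, 0, 1, 1, 1, 1, 0); (0, 0, 0, 0, 1, 1, 1); (1, 1, 0, 0, 0, 0, 0); (0, 0, 0, 0, 0, 0, 1); (0, 0, 0, 2, 0, 0, 0))


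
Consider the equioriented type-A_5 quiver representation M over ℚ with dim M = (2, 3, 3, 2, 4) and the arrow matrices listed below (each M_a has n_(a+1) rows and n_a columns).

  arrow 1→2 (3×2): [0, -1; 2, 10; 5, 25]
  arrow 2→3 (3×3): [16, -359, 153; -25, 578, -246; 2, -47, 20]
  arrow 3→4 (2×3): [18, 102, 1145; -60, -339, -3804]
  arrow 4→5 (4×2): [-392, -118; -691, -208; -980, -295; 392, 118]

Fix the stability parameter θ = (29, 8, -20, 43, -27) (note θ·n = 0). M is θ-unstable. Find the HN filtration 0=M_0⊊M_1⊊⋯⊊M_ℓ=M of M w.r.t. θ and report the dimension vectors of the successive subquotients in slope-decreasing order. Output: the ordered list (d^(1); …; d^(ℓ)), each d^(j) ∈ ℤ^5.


Interval decomposition of M: I[1,3], I[1,5], I[2,5], I[5,5]^2.
HN type (ℓ=4): μ^(1)=8; μ^(2)=17/3; μ^(3)=-6; μ^(4)=-27

((0, 0, 0, 2, 2); (2, 2, 2, 0, 0); (0, 1, 1, 0, 0); (0, 0, 0, 0, 2))


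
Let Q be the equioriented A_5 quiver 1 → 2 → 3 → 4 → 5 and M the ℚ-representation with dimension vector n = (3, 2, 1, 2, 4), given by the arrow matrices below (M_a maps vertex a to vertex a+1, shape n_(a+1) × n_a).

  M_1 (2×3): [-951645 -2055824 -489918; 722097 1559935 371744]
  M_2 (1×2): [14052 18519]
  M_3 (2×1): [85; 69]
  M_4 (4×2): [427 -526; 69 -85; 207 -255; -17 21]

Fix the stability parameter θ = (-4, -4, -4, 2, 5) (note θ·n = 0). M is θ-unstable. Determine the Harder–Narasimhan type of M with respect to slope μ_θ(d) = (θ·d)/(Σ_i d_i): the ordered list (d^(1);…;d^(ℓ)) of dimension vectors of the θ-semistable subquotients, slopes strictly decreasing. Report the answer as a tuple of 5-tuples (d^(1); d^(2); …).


Barcode: M ≅ I[1,1], I[1,2], I[1,5], I[4,5], I[5,5]^2. HN layers by μ_θ (3 steps, strictly decreasing):
  μ^(1)=5; μ^(2)=2; μ^(3)=-4

((0, 0, 0, 0, 4); (0, 0, 0, 2, 0); (3, 2, 1, 0, 0))


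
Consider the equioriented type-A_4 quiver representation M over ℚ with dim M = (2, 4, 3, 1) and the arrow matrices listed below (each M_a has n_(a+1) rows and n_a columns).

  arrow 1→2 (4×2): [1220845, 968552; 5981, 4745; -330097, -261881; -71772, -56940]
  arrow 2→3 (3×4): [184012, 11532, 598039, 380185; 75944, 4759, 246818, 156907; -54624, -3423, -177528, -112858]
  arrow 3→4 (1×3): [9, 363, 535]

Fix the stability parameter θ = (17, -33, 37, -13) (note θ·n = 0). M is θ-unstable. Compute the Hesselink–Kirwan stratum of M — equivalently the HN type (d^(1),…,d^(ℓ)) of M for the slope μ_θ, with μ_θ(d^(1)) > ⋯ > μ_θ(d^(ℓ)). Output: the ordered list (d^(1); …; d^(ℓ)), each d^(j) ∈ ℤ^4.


Barcode: M ≅ I[1,2], I[1,4], I[2,3]^2. HN layers by μ_θ (4 steps, strictly decreasing):
  μ^(1)=37; μ^(2)=12; μ^(3)=-8; μ^(4)=-33

((0, 0, 2, 0); (0, 0, 1, 1); (2, 2, 0, 0); (0, 2, 0, 0))


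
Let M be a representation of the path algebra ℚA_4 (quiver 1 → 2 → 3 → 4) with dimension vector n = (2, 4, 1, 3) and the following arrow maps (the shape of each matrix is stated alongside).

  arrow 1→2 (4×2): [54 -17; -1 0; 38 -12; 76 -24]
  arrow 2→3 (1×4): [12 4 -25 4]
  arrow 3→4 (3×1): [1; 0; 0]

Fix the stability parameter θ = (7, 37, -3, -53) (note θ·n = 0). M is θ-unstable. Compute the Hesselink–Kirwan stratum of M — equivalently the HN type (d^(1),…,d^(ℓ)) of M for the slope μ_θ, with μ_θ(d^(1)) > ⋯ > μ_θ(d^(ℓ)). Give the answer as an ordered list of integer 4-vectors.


Via rank(M_{q-1}∘⋯∘M_p): M ≅ I[1,2], I[1,4], I[2,2]^2, I[4,4]^2.
μ_θ-semistable layers: μ^(1)=37; μ^(2)=7; μ^(3)=-3; μ^(4)=-53

((0, 3, 0, 0); (1, 0, 0, 0); (1, 1, 1, 1); (0, 0, 0, 2))


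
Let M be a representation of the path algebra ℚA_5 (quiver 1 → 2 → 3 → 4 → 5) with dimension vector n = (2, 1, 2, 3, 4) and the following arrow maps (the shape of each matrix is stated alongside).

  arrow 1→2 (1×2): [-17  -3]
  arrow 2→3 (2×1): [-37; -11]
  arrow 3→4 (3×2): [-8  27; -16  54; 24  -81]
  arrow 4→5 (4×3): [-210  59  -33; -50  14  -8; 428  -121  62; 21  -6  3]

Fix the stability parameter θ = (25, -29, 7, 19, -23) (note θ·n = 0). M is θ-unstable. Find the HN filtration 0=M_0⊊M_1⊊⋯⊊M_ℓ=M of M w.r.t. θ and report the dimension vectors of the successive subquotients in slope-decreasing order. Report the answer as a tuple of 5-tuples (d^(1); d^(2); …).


Interval decomposition of M: I[1,1], I[1,5], I[3,3], I[4,5]^2, I[5,5].
HN type (ℓ=5): μ^(1)=25; μ^(2)=7; μ^(3)=1; μ^(4)=-2; μ^(5)=-23

((1, 0, 0, 0, 0); (0, 0, 1, 0, 0); (0, 0, 1, 1, 1); (1, 1, 0, 2, 2); (0, 0, 0, 0, 1))


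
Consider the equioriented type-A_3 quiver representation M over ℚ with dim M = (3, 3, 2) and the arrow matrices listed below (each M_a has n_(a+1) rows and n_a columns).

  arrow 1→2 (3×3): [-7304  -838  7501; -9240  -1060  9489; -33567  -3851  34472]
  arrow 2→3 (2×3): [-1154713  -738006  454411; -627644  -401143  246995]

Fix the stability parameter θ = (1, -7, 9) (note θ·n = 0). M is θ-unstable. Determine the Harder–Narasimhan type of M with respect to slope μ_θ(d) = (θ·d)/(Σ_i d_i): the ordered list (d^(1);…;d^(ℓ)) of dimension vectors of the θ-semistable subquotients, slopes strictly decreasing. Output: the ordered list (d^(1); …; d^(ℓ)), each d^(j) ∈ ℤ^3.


Interval decomposition of M: I[1,2], I[1,3]^2.
HN type (ℓ=2): μ^(1)=9; μ^(2)=-3

((0, 0, 2); (3, 3, 0))


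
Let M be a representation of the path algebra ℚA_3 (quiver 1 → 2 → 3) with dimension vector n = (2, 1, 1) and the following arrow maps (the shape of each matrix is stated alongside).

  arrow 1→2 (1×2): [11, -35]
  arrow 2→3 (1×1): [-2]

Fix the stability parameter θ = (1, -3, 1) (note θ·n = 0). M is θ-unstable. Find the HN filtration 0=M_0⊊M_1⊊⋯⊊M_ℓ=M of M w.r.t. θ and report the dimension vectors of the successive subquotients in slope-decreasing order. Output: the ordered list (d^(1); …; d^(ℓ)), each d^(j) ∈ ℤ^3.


Via rank(M_{q-1}∘⋯∘M_p): M ≅ I[1,1], I[1,3].
μ_θ-semistable layers: μ^(1)=1; μ^(2)=-1

((1, 0, 1); (1, 1, 0))


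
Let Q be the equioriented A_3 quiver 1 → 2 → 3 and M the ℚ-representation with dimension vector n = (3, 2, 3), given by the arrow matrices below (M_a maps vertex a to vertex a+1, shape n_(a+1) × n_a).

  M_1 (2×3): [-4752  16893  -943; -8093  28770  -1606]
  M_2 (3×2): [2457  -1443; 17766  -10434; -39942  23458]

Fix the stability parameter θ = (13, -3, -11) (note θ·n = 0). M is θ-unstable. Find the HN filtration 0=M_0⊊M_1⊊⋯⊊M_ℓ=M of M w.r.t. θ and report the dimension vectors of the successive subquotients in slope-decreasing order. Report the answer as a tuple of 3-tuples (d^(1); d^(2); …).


Barcode: M ≅ I[1,1], I[1,2], I[1,3], I[3,3]^2. HN layers by μ_θ (4 steps, strictly decreasing):
  μ^(1)=13; μ^(2)=5; μ^(3)=-1/3; μ^(4)=-11

((1, 0, 0); (1, 1, 0); (1, 1, 1); (0, 0, 2))


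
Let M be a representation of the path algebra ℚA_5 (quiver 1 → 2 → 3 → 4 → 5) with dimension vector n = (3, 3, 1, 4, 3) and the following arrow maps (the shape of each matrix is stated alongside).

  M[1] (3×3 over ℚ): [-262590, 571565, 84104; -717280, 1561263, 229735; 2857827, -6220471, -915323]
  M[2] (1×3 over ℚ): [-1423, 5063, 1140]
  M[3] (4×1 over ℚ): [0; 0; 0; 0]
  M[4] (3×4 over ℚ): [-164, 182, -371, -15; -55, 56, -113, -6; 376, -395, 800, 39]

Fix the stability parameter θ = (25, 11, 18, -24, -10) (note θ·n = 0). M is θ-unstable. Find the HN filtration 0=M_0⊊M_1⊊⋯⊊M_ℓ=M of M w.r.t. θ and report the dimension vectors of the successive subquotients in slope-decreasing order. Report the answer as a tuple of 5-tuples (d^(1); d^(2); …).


Via rank(M_{q-1}∘⋯∘M_p): M ≅ I[1,2]^2, I[1,3], I[4,4], I[4,5]^3.
μ_θ-semistable layers: μ^(1)=18; μ^(2)=-10; μ^(3)=-24

((3, 3, 1, 0, 0); (0, 0, 0, 0, 3); (0, 0, 0, 4, 0))


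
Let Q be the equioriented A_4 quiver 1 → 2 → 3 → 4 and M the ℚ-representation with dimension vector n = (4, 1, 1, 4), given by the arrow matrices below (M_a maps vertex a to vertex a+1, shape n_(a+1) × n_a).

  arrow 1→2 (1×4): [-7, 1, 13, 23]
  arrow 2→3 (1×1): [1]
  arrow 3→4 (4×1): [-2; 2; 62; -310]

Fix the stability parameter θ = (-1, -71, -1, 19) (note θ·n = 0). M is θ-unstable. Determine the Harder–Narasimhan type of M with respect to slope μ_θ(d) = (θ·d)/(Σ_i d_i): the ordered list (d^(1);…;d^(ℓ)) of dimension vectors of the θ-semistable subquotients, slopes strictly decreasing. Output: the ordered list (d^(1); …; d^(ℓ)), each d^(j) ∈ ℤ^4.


Barcode: M ≅ I[1,1]^3, I[1,4], I[4,4]^3. HN layers by μ_θ (3 steps, strictly decreasing):
  μ^(1)=19; μ^(2)=-1; μ^(3)=-36

((0, 0, 0, 4); (3, 0, 1, 0); (1, 1, 0, 0))


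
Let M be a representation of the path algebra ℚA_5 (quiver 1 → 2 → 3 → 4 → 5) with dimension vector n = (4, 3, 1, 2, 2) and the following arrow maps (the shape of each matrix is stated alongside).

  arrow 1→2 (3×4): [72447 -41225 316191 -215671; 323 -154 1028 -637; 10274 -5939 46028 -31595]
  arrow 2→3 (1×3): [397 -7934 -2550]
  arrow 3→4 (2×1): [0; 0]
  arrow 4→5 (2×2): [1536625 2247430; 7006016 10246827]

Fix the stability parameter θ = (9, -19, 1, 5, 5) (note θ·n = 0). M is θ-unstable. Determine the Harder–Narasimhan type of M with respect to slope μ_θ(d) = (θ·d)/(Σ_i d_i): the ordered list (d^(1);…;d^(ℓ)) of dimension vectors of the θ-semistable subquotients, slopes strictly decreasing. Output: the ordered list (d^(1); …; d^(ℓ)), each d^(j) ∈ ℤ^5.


Barcode: M ≅ I[1,1], I[1,2]^2, I[1,3], I[4,5]^2. HN layers by μ_θ (4 steps, strictly decreasing):
  μ^(1)=9; μ^(2)=5; μ^(3)=1; μ^(4)=-5

((1, 0, 0, 0, 0); (0, 0, 0, 2, 2); (0, 0, 1, 0, 0); (3, 3, 0, 0, 0))


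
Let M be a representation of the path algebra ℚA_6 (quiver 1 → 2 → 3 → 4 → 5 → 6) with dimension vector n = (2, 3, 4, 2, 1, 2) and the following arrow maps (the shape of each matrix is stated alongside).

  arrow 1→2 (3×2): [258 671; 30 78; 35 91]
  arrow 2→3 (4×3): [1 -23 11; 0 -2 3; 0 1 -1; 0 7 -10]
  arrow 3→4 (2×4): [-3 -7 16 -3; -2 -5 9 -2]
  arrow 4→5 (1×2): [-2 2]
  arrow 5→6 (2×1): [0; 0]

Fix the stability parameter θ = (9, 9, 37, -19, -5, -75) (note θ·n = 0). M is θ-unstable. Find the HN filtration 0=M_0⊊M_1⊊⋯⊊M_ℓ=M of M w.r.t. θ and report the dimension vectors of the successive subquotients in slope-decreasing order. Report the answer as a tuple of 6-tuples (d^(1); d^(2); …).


Interval decomposition of M: I[1,4], I[1,5], I[2,3], I[3,3], I[6,6]^2.
HN type (ℓ=4): μ^(1)=37; μ^(2)=9; μ^(3)=31/5; μ^(4)=-75

((0, 0, 2, 0, 0, 0); (1, 2, 1, 1, 0, 0); (1, 1, 1, 1, 1, 0); (0, 0, 0, 0, 0, 2))


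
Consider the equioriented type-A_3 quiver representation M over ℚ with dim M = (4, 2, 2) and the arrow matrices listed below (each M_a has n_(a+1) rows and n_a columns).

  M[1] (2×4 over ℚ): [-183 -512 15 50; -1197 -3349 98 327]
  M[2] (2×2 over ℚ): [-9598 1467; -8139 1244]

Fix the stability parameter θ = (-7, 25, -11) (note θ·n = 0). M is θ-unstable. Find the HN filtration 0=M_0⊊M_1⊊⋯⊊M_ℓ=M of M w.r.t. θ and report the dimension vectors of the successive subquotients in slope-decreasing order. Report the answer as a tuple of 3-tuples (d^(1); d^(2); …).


Interval decomposition of M: I[1,1]^2, I[1,3]^2.
HN type (ℓ=2): μ^(1)=7; μ^(2)=-7

((0, 2, 2); (4, 0, 0))


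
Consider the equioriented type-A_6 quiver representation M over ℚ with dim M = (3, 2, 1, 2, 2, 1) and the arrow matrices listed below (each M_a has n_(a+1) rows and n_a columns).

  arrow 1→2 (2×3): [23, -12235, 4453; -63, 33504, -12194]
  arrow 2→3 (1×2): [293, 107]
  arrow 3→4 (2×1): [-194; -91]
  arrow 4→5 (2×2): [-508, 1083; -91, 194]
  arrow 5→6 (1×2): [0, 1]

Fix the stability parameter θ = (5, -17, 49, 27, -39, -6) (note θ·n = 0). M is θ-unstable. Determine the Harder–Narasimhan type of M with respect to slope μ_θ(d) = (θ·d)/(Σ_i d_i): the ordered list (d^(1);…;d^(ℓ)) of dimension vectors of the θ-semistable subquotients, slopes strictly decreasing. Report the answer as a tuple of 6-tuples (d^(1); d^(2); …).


Barcode: M ≅ I[1,1], I[1,2], I[1,5], I[4,6]. HN layers by μ_θ (3 steps, strictly decreasing):
  μ^(1)=37/3; μ^(2)=5; μ^(3)=-6

((0, 0, 1, 1, 1, 0); (1, 0, 0, 0, 0, 0); (2, 2, 0, 1, 1, 1))


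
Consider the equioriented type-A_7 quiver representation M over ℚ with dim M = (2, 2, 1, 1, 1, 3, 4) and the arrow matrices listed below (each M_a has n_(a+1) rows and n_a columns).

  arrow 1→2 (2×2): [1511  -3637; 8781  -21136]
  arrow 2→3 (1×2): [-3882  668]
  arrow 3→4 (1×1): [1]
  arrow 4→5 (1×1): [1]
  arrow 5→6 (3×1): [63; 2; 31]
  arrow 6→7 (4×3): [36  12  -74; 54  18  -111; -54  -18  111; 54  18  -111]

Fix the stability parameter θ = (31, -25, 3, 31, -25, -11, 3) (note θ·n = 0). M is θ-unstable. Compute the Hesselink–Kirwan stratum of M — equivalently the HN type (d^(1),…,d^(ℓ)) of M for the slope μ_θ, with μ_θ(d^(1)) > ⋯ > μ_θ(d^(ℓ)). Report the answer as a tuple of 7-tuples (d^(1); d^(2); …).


Interval decomposition of M: I[1,2], I[1,7], I[6,6]^2, I[7,7]^3.
HN type (ℓ=3): μ^(1)=3; μ^(2)=2/3; μ^(3)=-11

((1, 1, 0, 0, 0, 0, 4); (1, 1, 1, 1, 1, 1, 0); (0, 0, 0, 0, 0, 2, 0))


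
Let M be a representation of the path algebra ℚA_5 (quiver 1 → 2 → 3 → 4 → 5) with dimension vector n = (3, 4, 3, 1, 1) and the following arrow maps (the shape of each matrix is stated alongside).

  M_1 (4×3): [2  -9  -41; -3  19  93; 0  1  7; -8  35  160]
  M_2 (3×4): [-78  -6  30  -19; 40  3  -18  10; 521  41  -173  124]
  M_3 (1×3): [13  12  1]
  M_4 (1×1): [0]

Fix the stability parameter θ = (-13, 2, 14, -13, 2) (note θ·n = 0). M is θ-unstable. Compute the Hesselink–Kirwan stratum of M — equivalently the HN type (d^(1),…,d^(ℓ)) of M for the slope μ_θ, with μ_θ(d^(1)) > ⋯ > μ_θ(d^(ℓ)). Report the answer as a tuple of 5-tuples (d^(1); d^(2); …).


Barcode: M ≅ I[1,3]^2, I[1,4], I[2,2], I[5,5]. HN layers by μ_θ (4 steps, strictly decreasing):
  μ^(1)=14; μ^(2)=2; μ^(3)=1; μ^(4)=-13

((0, 0, 2, 0, 0); (0, 3, 0, 0, 1); (0, 1, 1, 1, 0); (3, 0, 0, 0, 0))


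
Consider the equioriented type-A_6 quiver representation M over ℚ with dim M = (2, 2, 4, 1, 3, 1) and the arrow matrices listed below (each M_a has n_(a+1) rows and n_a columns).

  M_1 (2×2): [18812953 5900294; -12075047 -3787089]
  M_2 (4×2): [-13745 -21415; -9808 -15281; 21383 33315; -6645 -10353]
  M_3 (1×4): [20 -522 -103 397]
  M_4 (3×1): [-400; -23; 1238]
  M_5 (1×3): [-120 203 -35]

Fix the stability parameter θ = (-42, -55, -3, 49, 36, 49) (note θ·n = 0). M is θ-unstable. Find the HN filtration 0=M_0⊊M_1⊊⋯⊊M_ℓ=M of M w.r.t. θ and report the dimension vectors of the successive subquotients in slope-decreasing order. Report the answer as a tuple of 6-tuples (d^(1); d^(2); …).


Via rank(M_{q-1}∘⋯∘M_p): M ≅ I[1,3], I[1,6], I[3,3]^2, I[5,5]^2.
μ_θ-semistable layers: μ^(1)=49; μ^(2)=85/2; μ^(3)=36; μ^(4)=-3; μ^(5)=-97/2

((0, 0, 0, 0, 0, 1); (0, 0, 0, 1, 1, 0); (0, 0, 0, 0, 2, 0); (0, 0, 4, 0, 0, 0); (2, 2, 0, 0, 0, 0))


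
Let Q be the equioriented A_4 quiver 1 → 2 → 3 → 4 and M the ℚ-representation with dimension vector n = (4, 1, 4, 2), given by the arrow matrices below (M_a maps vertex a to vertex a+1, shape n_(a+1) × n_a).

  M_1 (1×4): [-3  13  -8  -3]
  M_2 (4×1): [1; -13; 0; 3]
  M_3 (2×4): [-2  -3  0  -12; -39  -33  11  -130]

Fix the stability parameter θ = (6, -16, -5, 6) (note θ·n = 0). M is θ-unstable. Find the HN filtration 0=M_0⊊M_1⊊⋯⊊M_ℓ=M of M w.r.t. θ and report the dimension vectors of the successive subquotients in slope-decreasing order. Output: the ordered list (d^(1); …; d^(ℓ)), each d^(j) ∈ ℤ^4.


Interval decomposition of M: I[1,1]^3, I[1,4], I[3,3]^2, I[3,4].
HN type (ℓ=2): μ^(1)=6; μ^(2)=-5

((3, 0, 0, 2); (1, 1, 4, 0))
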